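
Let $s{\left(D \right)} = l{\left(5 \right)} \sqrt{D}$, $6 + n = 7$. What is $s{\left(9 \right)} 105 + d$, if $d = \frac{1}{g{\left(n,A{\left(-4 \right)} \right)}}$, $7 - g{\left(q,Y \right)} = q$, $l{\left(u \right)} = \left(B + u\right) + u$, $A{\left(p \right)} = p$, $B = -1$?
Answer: $\frac{17011}{6} \approx 2835.2$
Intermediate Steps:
$n = 1$ ($n = -6 + 7 = 1$)
$l{\left(u \right)} = -1 + 2 u$ ($l{\left(u \right)} = \left(-1 + u\right) + u = -1 + 2 u$)
$g{\left(q,Y \right)} = 7 - q$
$s{\left(D \right)} = 9 \sqrt{D}$ ($s{\left(D \right)} = \left(-1 + 2 \cdot 5\right) \sqrt{D} = \left(-1 + 10\right) \sqrt{D} = 9 \sqrt{D}$)
$d = \frac{1}{6}$ ($d = \frac{1}{7 - 1} = \frac{1}{6} \approx 0.16667$)
$s{\left(9 \right)} 105 + d = 9 \sqrt{9} \cdot 105 + \frac{1}{6} = 9 \cdot 3 \cdot 105 + \frac{1}{6} = 27 \cdot 105 + \frac{1}{6} = 2835 + \frac{1}{6} = \frac{17011}{6}$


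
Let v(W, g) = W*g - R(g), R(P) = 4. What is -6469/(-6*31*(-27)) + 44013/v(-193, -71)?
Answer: 132414455/68796378 ≈ 1.9247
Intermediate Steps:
v(W, g) = -4 + W*g (v(W, g) = W*g - 1*4 = W*g - 4 = -4 + W*g)
-6469/(-6*31*(-27)) + 44013/v(-193, -71) = -6469/(-6*31*(-27)) + 44013/(-4 - 193*(-71)) = -6469/((-186*(-27))) + 44013/(-4 + 13703) = -6469/5022 + 44013/13699 = 132414455/68796378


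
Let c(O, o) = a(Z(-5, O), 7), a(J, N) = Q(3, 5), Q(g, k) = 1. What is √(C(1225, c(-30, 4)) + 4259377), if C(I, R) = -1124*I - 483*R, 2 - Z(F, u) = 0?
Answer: √2881994 ≈ 1697.6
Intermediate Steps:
Z(F, u) = 2 (Z(F, u) = 2 - 1*0 = 2 + 0 = 2)
a(J, N) = 1
c(O, o) = 1
√(C(1225, c(-30, 4)) + 4259377) = √((-1124*1225 - 483*1) + 4259377) = √((-1376900 - 483) + 4259377) = √(-1377383 + 4259377) = √2881994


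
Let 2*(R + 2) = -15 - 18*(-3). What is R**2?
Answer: 1225/4 ≈ 306.25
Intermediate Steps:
R = 35/2 (R = -2 + (-15 - 18*(-3))/2 = -2 + (-15 + 54)/2 = -2 + (1/2)*39 = -2 + 39/2 = 35/2 ≈ 17.500)
R**2 = (35/2)**2 = 1225/4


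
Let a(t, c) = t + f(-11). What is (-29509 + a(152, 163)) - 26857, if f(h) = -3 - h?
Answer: -56206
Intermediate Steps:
a(t, c) = 8 + t (a(t, c) = t + (-3 - 1*(-11)) = t + (-3 + 11) = t + 8 = 8 + t)
(-29509 + a(152, 163)) - 26857 = (-29509 + (8 + 152)) - 26857 = (-29509 + 160) - 26857 = -29349 - 26857 = -56206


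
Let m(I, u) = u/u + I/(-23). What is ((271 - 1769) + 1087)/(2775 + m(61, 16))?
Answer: -9453/63787 ≈ -0.14820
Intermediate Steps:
m(I, u) = 1 - I/23 (m(I, u) = 1 + I*(-1/23) = 1 - I/23)
((271 - 1769) + 1087)/(2775 + m(61, 16)) = ((271 - 1769) + 1087)/(2775 + (1 - 1/23*61)) = (-1498 + 1087)/(2775 + (1 - 61/23)) = -411/(2775 - 38/23) = -411/63787/23 = -411*23/63787 = -9453/63787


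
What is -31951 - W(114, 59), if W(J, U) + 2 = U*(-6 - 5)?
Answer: -31300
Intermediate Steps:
W(J, U) = -2 - 11*U (W(J, U) = -2 + U*(-6 - 5) = -2 + U*(-11) = -2 - 11*U)
-31951 - W(114, 59) = -31951 - (-2 - 11*59) = -31951 - (-2 - 649) = -31951 - 1*(-651) = -31951 + 651 = -31300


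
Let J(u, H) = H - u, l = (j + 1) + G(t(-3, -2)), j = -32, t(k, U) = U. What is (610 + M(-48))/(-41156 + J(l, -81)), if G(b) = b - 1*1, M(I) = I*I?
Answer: -2914/41203 ≈ -0.070723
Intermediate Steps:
M(I) = I**2
G(b) = -1 + b (G(b) = b - 1 = -1 + b)
l = -34 (l = (-32 + 1) + (-1 - 2) = -31 - 3 = -34)
(610 + M(-48))/(-41156 + J(l, -81)) = (610 + (-48)**2)/(-41156 + (-81 - 1*(-34))) = (610 + 2304)/(-41156 + (-81 + 34)) = 2914/(-41156 - 47) = 2914/(-41203) = 2914*(-1/41203) = -2914/41203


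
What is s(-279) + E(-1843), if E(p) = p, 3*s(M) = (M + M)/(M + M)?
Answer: -5528/3 ≈ -1842.7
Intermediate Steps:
s(M) = ⅓ (s(M) = ((M + M)/(M + M))/3 = ((2*M)/((2*M)))/3 = ((2*M)*(1/(2*M)))/3 = (⅓)*1 = ⅓)
s(-279) + E(-1843) = ⅓ - 1843 = -5528/3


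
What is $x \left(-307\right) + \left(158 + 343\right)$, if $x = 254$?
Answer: $-77477$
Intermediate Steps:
$x \left(-307\right) + \left(158 + 343\right) = 254 \left(-307\right) + \left(158 + 343\right) = -77978 + 501 = -77477$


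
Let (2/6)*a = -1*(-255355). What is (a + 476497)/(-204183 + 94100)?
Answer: -1242562/110083 ≈ -11.288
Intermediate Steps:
a = 766065 (a = 3*(-1*(-255355)) = 3*255355 = 766065)
(a + 476497)/(-204183 + 94100) = (766065 + 476497)/(-204183 + 94100) = 1242562/(-110083) = 1242562*(-1/110083) = -1242562/110083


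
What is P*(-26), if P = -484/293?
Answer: 12584/293 ≈ 42.949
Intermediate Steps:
P = -484/293 (P = -484*1/293 = -484/293 ≈ -1.6519)
P*(-26) = -484/293*(-26) = 12584/293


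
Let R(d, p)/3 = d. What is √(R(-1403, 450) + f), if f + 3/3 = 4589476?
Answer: 3*√509474 ≈ 2141.3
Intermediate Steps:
f = 4589475 (f = -1 + 4589476 = 4589475)
R(d, p) = 3*d
√(R(-1403, 450) + f) = √(3*(-1403) + 4589475) = √(-4209 + 4589475) = √4585266 = 3*√509474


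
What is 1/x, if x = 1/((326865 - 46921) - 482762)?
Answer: -202818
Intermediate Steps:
x = -1/202818 (x = 1/(279944 - 482762) = 1/(-202818) = -1/202818 ≈ -4.9305e-6)
1/x = 1/(-1/202818) = -202818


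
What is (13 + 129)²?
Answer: 20164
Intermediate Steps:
(13 + 129)² = 142² = 20164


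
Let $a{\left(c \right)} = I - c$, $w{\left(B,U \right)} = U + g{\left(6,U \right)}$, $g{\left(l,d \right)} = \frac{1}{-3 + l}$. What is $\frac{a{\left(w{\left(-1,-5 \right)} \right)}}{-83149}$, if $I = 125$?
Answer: $- \frac{389}{249447} \approx -0.0015594$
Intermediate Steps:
$w{\left(B,U \right)} = \frac{1}{3} + U$ ($w{\left(B,U \right)} = U + \frac{1}{-3 + 6} = U + \frac{1}{3} = \frac{1}{3} + U$)
$a{\left(c \right)} = 125 - c$
$\frac{a{\left(w{\left(-1,-5 \right)} \right)}}{-83149} = \frac{125 - \left(\frac{1}{3} - 5\right)}{-83149} = \left(125 - - \frac{14}{3}\right) \left(- \frac{1}{83149}\right) = \left(125 + \frac{14}{3}\right) \left(- \frac{1}{83149}\right) = \frac{389}{3} \left(- \frac{1}{83149}\right) = - \frac{389}{249447}$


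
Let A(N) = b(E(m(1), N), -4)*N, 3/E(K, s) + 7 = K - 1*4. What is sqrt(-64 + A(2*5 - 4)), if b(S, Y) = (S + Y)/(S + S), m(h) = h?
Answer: I*sqrt(21) ≈ 4.5826*I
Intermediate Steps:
E(K, s) = 3/(-11 + K) (E(K, s) = 3/(-7 + (K - 1*4)) = 3/(-7 + (K - 4)) = 3/(-7 + (-4 + K)) = 3/(-11 + K))
b(S, Y) = (S + Y)/(2*S) (b(S, Y) = (S + Y)/((2*S)) = (S + Y)*(1/(2*S)) = (S + Y)/(2*S))
A(N) = 43*N/6 (A(N) = ((3/(-11 + 1) - 4)/(2*((3/(-11 + 1)))))*N = ((3/(-10) - 4)/(2*((3/(-10)))))*N = ((3*(-1/10) - 4)/(2*((3*(-1/10)))))*N = ((-3/10 - 4)/(2*(-3/10)))*N = ((1/2)*(-10/3)*(-43/10))*N = 43*N/6)
sqrt(-64 + A(2*5 - 4)) = sqrt(-64 + 43*(2*5 - 4)/6) = sqrt(-64 + 43*(10 - 4)/6) = sqrt(-64 + (43/6)*6) = sqrt(-64 + 43) = sqrt(-21) = I*sqrt(21)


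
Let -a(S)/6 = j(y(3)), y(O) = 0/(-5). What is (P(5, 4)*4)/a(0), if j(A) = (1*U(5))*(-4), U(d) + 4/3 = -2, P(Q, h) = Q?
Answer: -¼ ≈ -0.25000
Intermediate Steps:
U(d) = -10/3 (U(d) = -4/3 - 2 = -10/3)
y(O) = 0 (y(O) = 0*(-⅕) = 0)
j(A) = 40/3 (j(A) = (1*(-10/3))*(-4) = -10/3*(-4) = 40/3)
a(S) = -80 (a(S) = -6*40/3 = -80)
(P(5, 4)*4)/a(0) = (5*4)/(-80) = 20*(-1/80) = -¼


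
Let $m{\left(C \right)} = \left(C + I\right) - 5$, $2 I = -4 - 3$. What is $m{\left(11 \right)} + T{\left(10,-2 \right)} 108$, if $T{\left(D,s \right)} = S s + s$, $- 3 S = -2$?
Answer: $- \frac{715}{2} \approx -357.5$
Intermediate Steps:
$S = \frac{2}{3}$ ($S = \left(- \frac{1}{3}\right) \left(-2\right) = \frac{2}{3} \approx 0.66667$)
$I = - \frac{7}{2}$ ($I = \frac{-4 - 3}{2} = \frac{1}{2} \left(-7\right) = - \frac{7}{2} \approx -3.5$)
$T{\left(D,s \right)} = \frac{5 s}{3}$ ($T{\left(D,s \right)} = \frac{2 s}{3} + s = \frac{5 s}{3}$)
$m{\left(C \right)} = - \frac{17}{2} + C$ ($m{\left(C \right)} = \left(C - \frac{7}{2}\right) - 5 = \left(- \frac{7}{2} + C\right) - 5 = - \frac{17}{2} + C$)
$m{\left(11 \right)} + T{\left(10,-2 \right)} 108 = \left(- \frac{17}{2} + 11\right) + \frac{5}{3} \left(-2\right) 108 = \frac{5}{2} - 360 = - \frac{715}{2}$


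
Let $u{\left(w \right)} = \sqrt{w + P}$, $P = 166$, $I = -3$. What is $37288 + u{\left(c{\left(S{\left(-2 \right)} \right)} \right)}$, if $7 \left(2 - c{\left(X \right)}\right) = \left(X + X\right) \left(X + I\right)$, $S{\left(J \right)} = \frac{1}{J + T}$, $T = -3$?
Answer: $37288 + \frac{2 \sqrt{51394}}{35} \approx 37301.0$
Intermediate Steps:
$S{\left(J \right)} = \frac{1}{-3 + J}$ ($S{\left(J \right)} = \frac{1}{J - 3} = \frac{1}{-3 + J}$)
$c{\left(X \right)} = 2 - \frac{2 X \left(-3 + X\right)}{7}$ ($c{\left(X \right)} = 2 - \frac{\left(X + X\right) \left(X - 3\right)}{7} = 2 - \frac{2 X \left(-3 + X\right)}{7}$)
$u{\left(w \right)} = \sqrt{166 + w}$ ($u{\left(w \right)} = \sqrt{w + 166} = \sqrt{166 + w}$)
$37288 + u{\left(c{\left(S{\left(-2 \right)} \right)} \right)} = 37288 + \sqrt{166 + \left(2 - \frac{2 \left(\frac{1}{-3 - 2}\right)^{2}}{7} + \frac{6}{7 \left(-3 - 2\right)}\right)} = 37288 + \sqrt{166 + \left(2 - \frac{2 \left(\frac{1}{-5}\right)^{2}}{7} + \frac{6}{7 \left(-5\right)}\right)} = 37288 + \sqrt{166 + \left(2 - \frac{2 \left(- \frac{1}{5}\right)^{2}}{7} + \frac{6}{7} \left(- \frac{1}{5}\right)\right)} = 37288 + \sqrt{166 - - \frac{318}{175}} = 37288 + \sqrt{166 + \frac{318}{175}} = 37288 + \sqrt{\frac{29368}{175}} = 37288 + \frac{2 \sqrt{51394}}{35}$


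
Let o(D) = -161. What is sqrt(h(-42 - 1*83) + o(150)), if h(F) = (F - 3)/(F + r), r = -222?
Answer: I*sqrt(19341433)/347 ≈ 12.674*I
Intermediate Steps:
h(F) = (-3 + F)/(-222 + F) (h(F) = (F - 3)/(F - 222) = (-3 + F)/(-222 + F))
sqrt(h(-42 - 1*83) + o(150)) = sqrt((-3 + (-42 - 1*83))/(-222 + (-42 - 1*83)) - 161) = sqrt((-3 + (-42 - 83))/(-222 + (-42 - 83)) - 161) = sqrt((-3 - 125)/(-222 - 125) - 161) = sqrt(-128/(-347) - 161) = sqrt(-1/347*(-128) - 161) = sqrt(128/347 - 161) = sqrt(-55739/347) = I*sqrt(19341433)/347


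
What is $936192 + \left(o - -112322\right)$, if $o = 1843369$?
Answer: $2891883$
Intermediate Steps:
$936192 + \left(o - -112322\right) = 936192 + \left(1843369 - -112322\right) = 936192 + \left(1843369 + 112322\right) = 936192 + 1955691 = 2891883$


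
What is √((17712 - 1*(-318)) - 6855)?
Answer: 5*√447 ≈ 105.71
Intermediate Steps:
√((17712 - 1*(-318)) - 6855) = √((17712 + 318) - 6855) = √(18030 - 6855) = √11175 = 5*√447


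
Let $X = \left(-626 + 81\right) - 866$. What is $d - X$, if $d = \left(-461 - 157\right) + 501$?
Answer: $1294$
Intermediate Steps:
$d = -117$ ($d = -618 + 501 = -117$)
$X = -1411$ ($X = -545 - 866 = -1411$)
$d - X = -117 - -1411 = -117 + 1411 = 1294$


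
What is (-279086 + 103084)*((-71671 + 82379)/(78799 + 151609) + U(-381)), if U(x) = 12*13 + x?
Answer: 1140296981773/28801 ≈ 3.9592e+7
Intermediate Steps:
U(x) = 156 + x
(-279086 + 103084)*((-71671 + 82379)/(78799 + 151609) + U(-381)) = (-279086 + 103084)*((-71671 + 82379)/(78799 + 151609) + (156 - 381)) = -176002*(10708/230408 - 225) = -176002*(10708*(1/230408) - 225) = -176002*(2677/57602 - 225) = -176002*(-12957773/57602) = 1140296981773/28801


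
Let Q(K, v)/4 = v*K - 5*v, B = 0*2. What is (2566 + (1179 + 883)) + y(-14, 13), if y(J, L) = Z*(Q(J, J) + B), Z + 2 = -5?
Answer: -2820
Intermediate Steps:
B = 0
Z = -7 (Z = -2 - 5 = -7)
Q(K, v) = -20*v + 4*K*v (Q(K, v) = 4*(v*K - 5*v) = 4*(K*v - 5*v) = 4*(-5*v + K*v) = -20*v + 4*K*v)
y(J, L) = -28*J*(-5 + J) (y(J, L) = -7*(4*J*(-5 + J) + 0) = -28*J*(-5 + J))
(2566 + (1179 + 883)) + y(-14, 13) = (2566 + (1179 + 883)) + 28*(-14)*(5 - 1*(-14)) = (2566 + 2062) + 28*(-14)*(5 + 14) = 4628 + 28*(-14)*19 = 4628 - 7448 = -2820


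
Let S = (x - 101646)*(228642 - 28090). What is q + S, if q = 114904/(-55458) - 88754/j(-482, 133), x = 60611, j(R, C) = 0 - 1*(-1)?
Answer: -228202462569398/27729 ≈ -8.2297e+9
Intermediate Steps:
j(R, C) = 1 (j(R, C) = 0 + 1 = 1)
q = -2461117118/27729 (q = 114904/(-55458) - 88754/1 = 114904*(-1/55458) - 88754*1 = -57452/27729 - 88754 = -2461117118/27729 ≈ -88756.)
S = -8229651320 (S = (60611 - 101646)*(228642 - 28090) = -41035*200552 = -8229651320)
q + S = -2461117118/27729 - 8229651320 = -228202462569398/27729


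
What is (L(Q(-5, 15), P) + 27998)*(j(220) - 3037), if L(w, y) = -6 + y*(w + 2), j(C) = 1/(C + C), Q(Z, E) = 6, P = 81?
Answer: -956775764/11 ≈ -8.6980e+7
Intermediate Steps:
j(C) = 1/(2*C)
L(w, y) = -6 + y*(2 + w)
(L(Q(-5, 15), P) + 27998)*(j(220) - 3037) = ((-6 + 2*81 + 6*81) + 27998)*((½)/220 - 3037) = ((-6 + 162 + 486) + 27998)*((½)*(1/220) - 3037) = (642 + 27998)*(1/440 - 3037) = 28640*(-1336279/440) = -956775764/11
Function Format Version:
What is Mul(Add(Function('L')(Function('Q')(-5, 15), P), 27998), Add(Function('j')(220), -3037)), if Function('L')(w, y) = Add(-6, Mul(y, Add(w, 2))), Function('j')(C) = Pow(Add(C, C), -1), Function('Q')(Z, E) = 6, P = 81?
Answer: Rational(-956775764, 11) ≈ -8.6980e+7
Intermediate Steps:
Function('j')(C) = Mul(Rational(1, 2), Pow(C, -1)) (Function('j')(C) = Pow(Mul(2, C), -1) = Mul(Rational(1, 2), Pow(C, -1)))
Function('L')(w, y) = Add(-6, Mul(y, Add(2, w)))
Mul(Add(Function('L')(Function('Q')(-5, 15), P), 27998), Add(Function('j')(220), -3037)) = Mul(Add(Add(-6, Mul(2, 81), Mul(6, 81)), 27998), Add(Mul(Rational(1, 2), Pow(220, -1)), -3037)) = Mul(Add(Add(-6, 162, 486), 27998), Add(Mul(Rational(1, 2), Rational(1, 220)), -3037)) = Mul(Add(642, 27998), Add(Rational(1, 440), -3037)) = Mul(28640, Rational(-1336279, 440)) = Rational(-956775764, 11)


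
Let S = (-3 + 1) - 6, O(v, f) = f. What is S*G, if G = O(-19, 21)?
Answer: -168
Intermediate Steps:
G = 21
S = -8 (S = -2 - 6 = -8)
S*G = -8*21 = -168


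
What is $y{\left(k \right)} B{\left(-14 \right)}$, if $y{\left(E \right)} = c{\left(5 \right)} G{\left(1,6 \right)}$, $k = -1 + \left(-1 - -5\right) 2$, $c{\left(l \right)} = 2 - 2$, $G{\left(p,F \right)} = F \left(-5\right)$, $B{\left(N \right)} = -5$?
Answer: $0$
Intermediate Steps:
$G{\left(p,F \right)} = - 5 F$
$c{\left(l \right)} = 0$ ($c{\left(l \right)} = 2 - 2 = 0$)
$k = 7$ ($k = -1 + \left(-1 + 5\right) 2 = -1 + 4 \cdot 2 = -1 + 8 = 7$)
$y{\left(E \right)} = 0$ ($y{\left(E \right)} = 0 \left(\left(-5\right) 6\right) = 0 \left(-30\right) = 0$)
$y{\left(k \right)} B{\left(-14 \right)} = 0 \left(-5\right) = 0$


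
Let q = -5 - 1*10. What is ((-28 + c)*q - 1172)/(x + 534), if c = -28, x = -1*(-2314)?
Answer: -83/712 ≈ -0.11657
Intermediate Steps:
q = -15 (q = -5 - 10 = -15)
x = 2314
((-28 + c)*q - 1172)/(x + 534) = ((-28 - 28)*(-15) - 1172)/(2314 + 534) = (-56*(-15) - 1172)/2848 = (840 - 1172)*(1/2848) = -332*1/2848 = -83/712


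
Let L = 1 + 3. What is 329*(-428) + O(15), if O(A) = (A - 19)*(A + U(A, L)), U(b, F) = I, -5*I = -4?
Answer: -704376/5 ≈ -1.4088e+5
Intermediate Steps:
I = 4/5 (I = -1/5*(-4) = 4/5 ≈ 0.80000)
L = 4
U(b, F) = 4/5
O(A) = (-19 + A)*(4/5 + A) (O(A) = (A - 19)*(A + 4/5) = (-19 + A)*(4/5 + A))
329*(-428) + O(15) = 329*(-428) + (-76/5 + 15**2 - 91/5*15) = -140812 + (-76/5 + 225 - 273) = -140812 - 316/5 = -704376/5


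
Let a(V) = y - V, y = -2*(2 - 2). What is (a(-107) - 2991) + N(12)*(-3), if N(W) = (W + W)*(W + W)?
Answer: -4612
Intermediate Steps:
N(W) = 4*W**2 (N(W) = (2*W)*(2*W) = 4*W**2)
y = 0 (y = -2*0 = 0)
a(V) = -V (a(V) = 0 - V = -V)
(a(-107) - 2991) + N(12)*(-3) = (-1*(-107) - 2991) + (4*12**2)*(-3) = (107 - 2991) + (4*144)*(-3) = -2884 + 576*(-3) = -2884 - 1728 = -4612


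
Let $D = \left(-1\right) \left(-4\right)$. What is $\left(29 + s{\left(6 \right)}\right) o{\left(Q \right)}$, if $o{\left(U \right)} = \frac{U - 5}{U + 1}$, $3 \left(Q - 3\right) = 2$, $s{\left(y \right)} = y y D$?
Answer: $- \frac{346}{7} \approx -49.429$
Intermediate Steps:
$D = 4$
$s{\left(y \right)} = 4 y^{2}$ ($s{\left(y \right)} = y y 4 = y^{2} \cdot 4 = 4 y^{2}$)
$Q = \frac{11}{3}$ ($Q = 3 + \frac{1}{3} \cdot 2 = 3 + \frac{2}{3} = \frac{11}{3} \approx 3.6667$)
$o{\left(U \right)} = \frac{-5 + U}{1 + U}$
$\left(29 + s{\left(6 \right)}\right) o{\left(Q \right)} = \left(29 + 4 \cdot 6^{2}\right) \frac{-5 + \frac{11}{3}}{1 + \frac{11}{3}} = \left(29 + 4 \cdot 36\right) \frac{1}{\frac{14}{3}} \left(- \frac{4}{3}\right) = \left(29 + 144\right) \frac{3}{14} \left(- \frac{4}{3}\right) = 173 \left(- \frac{2}{7}\right) = - \frac{346}{7}$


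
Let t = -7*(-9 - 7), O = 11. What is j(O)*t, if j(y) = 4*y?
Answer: 4928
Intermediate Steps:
t = 112 (t = -7*(-16) = 112)
j(O)*t = (4*11)*112 = 44*112 = 4928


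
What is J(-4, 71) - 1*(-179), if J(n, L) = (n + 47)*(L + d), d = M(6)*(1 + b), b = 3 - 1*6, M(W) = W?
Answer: 2716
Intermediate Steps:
b = -3 (b = 3 - 6 = -3)
d = -12 (d = 6*(1 - 3) = 6*(-2) = -12)
J(n, L) = (-12 + L)*(47 + n) (J(n, L) = (n + 47)*(L - 12) = (47 + n)*(-12 + L) = (-12 + L)*(47 + n))
J(-4, 71) - 1*(-179) = (-564 - 12*(-4) + 47*71 + 71*(-4)) - 1*(-179) = (-564 + 48 + 3337 - 284) + 179 = 2537 + 179 = 2716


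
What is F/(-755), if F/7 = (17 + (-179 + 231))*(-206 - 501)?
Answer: 341481/755 ≈ 452.29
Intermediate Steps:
F = -341481 (F = 7*((17 + (-179 + 231))*(-206 - 501)) = 7*((17 + 52)*(-707)) = 7*(69*(-707)) = 7*(-48783) = -341481)
F/(-755) = -341481/(-755) = -341481*(-1/755) = 341481/755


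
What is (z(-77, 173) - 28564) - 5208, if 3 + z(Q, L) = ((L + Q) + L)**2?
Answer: 38586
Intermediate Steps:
z(Q, L) = -3 + (Q + 2*L)**2 (z(Q, L) = -3 + ((L + Q) + L)**2 = -3 + (Q + 2*L)**2)
(z(-77, 173) - 28564) - 5208 = ((-3 + (-77 + 2*173)**2) - 28564) - 5208 = ((-3 + (-77 + 346)**2) - 28564) - 5208 = ((-3 + 269**2) - 28564) - 5208 = ((-3 + 72361) - 28564) - 5208 = (72358 - 28564) - 5208 = 43794 - 5208 = 38586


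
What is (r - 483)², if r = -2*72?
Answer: 393129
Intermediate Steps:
r = -144
(r - 483)² = (-144 - 483)² = (-627)² = 393129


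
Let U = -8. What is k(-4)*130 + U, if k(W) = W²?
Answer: 2072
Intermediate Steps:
k(-4)*130 + U = (-4)²*130 - 8 = 16*130 - 8 = 2080 - 8 = 2072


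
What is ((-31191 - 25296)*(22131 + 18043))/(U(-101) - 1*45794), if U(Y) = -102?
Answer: 1134654369/22948 ≈ 49445.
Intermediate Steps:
((-31191 - 25296)*(22131 + 18043))/(U(-101) - 1*45794) = ((-31191 - 25296)*(22131 + 18043))/(-102 - 1*45794) = (-56487*40174)/(-102 - 45794) = -2269308738/(-45896) = -2269308738*(-1/45896) = 1134654369/22948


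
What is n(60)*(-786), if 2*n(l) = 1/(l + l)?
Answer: -131/40 ≈ -3.2750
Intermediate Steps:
n(l) = 1/(4*l) (n(l) = 1/(2*(l + l)) = 1/(2*((2*l))) = (1/(2*l))/2 = 1/(4*l))
n(60)*(-786) = ((¼)/60)*(-786) = ((¼)*(1/60))*(-786) = (1/240)*(-786) = -131/40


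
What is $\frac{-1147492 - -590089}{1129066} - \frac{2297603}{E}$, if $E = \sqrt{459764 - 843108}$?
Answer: $- \frac{557403}{1129066} + \frac{2297603 i \sqrt{23959}}{95836} \approx -0.49369 + 3710.9 i$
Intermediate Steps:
$E = 4 i \sqrt{23959}$ ($E = \sqrt{-383344} = 4 i \sqrt{23959} \approx 619.15 i$)
$\frac{-1147492 - -590089}{1129066} - \frac{2297603}{E} = \frac{-1147492 - -590089}{1129066} - \frac{2297603}{4 i \sqrt{23959}} = \left(-1147492 + 590089\right) \frac{1}{1129066} - 2297603 \left(- \frac{i \sqrt{23959}}{95836}\right) = \left(-557403\right) \frac{1}{1129066} + \frac{2297603 i \sqrt{23959}}{95836} = - \frac{557403}{1129066} + \frac{2297603 i \sqrt{23959}}{95836}$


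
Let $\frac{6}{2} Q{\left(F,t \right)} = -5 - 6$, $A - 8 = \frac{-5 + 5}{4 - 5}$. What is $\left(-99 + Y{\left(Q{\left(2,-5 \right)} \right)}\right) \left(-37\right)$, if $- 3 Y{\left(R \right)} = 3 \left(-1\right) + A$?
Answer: $\frac{11174}{3} \approx 3724.7$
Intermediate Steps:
$A = 8$ ($A = 8 + \frac{-5 + 5}{4 - 5} = 8 + \frac{0}{-1} = 8 + 0 \left(-1\right) = 8 + 0 = 8$)
$Q{\left(F,t \right)} = - \frac{11}{3}$ ($Q{\left(F,t \right)} = \frac{-5 - 6}{3} = \frac{1}{3} \left(-11\right) = - \frac{11}{3}$)
$Y{\left(R \right)} = - \frac{5}{3}$ ($Y{\left(R \right)} = - \frac{3 \left(-1\right) + 8}{3} = - \frac{-3 + 8}{3} = \left(- \frac{1}{3}\right) 5 = - \frac{5}{3}$)
$\left(-99 + Y{\left(Q{\left(2,-5 \right)} \right)}\right) \left(-37\right) = \left(-99 - \frac{5}{3}\right) \left(-37\right) = \left(- \frac{302}{3}\right) \left(-37\right) = \frac{11174}{3}$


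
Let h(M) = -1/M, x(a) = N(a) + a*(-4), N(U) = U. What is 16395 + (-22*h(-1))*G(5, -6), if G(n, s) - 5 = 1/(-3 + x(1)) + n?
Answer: 48536/3 ≈ 16179.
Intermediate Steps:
x(a) = -3*a (x(a) = a + a*(-4) = a - 4*a = -3*a)
G(n, s) = 29/6 + n (G(n, s) = 5 + (1/(-3 - 3*1) + n) = 5 + (1/(-3 - 3) + n) = 5 + (1/(-6) + n) = 5 + (-⅙ + n) = 29/6 + n)
16395 + (-22*h(-1))*G(5, -6) = 16395 + (-(-22)/(-1))*(29/6 + 5) = 16395 - (-22)*(-1)*(59/6) = 16395 - 22*1*(59/6) = 16395 - 22*59/6 = 16395 - 649/3 = 48536/3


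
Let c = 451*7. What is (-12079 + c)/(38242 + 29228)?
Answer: -1487/11245 ≈ -0.13224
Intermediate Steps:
c = 3157
(-12079 + c)/(38242 + 29228) = (-12079 + 3157)/(38242 + 29228) = -8922/67470 = -8922*1/67470 = -1487/11245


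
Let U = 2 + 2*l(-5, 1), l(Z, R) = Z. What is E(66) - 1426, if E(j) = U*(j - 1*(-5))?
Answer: -1994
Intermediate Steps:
U = -8 (U = 2 + 2*(-5) = 2 - 10 = -8)
E(j) = -40 - 8*j (E(j) = -8*(j - 1*(-5)) = -8*(j + 5) = -8*(5 + j) = -40 - 8*j)
E(66) - 1426 = (-40 - 8*66) - 1426 = (-40 - 528) - 1426 = -568 - 1426 = -1994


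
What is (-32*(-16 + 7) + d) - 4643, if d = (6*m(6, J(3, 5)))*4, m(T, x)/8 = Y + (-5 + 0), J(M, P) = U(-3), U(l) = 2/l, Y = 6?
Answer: -4163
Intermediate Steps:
J(M, P) = -⅔ (J(M, P) = 2/(-3) = 2*(-⅓) = -⅔)
m(T, x) = 8 (m(T, x) = 8*(6 + (-5 + 0)) = 8*(6 - 5) = 8*1 = 8)
d = 192 (d = (6*8)*4 = 48*4 = 192)
(-32*(-16 + 7) + d) - 4643 = (-32*(-16 + 7) + 192) - 4643 = (-32*(-9) + 192) - 4643 = (288 + 192) - 4643 = 480 - 4643 = -4163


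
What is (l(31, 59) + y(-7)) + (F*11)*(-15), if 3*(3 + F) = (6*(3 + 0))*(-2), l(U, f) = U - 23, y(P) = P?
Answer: 2476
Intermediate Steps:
l(U, f) = -23 + U
F = -15 (F = -3 + ((6*(3 + 0))*(-2))/3 = -3 + ((6*3)*(-2))/3 = -3 + (18*(-2))/3 = -3 + (1/3)*(-36) = -3 - 12 = -15)
(l(31, 59) + y(-7)) + (F*11)*(-15) = ((-23 + 31) - 7) - 15*11*(-15) = (8 - 7) - 165*(-15) = 1 + 2475 = 2476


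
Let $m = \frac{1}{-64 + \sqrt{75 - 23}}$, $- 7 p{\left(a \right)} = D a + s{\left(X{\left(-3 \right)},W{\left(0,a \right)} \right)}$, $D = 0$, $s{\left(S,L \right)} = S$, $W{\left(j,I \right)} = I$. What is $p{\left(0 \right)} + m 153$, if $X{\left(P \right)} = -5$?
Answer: $- \frac{4027}{2359} - \frac{51 \sqrt{13}}{674} \approx -1.9799$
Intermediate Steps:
$p{\left(a \right)} = \frac{5}{7}$ ($p{\left(a \right)} = - \frac{0 a - 5}{7} = - \frac{0 - 5}{7} = \left(- \frac{1}{7}\right) \left(-5\right) = \frac{5}{7}$)
$m = \frac{1}{-64 + 2 \sqrt{13}}$ ($m = \frac{1}{-64 + \sqrt{52}} = \frac{1}{-64 + 2 \sqrt{13}} \approx -0.017609$)
$p{\left(0 \right)} + m 153 = \frac{5}{7} + \left(- \frac{16}{1011} - \frac{\sqrt{13}}{2022}\right) 153 = \frac{5}{7} - \left(\frac{816}{337} + \frac{51 \sqrt{13}}{674}\right) = - \frac{4027}{2359} - \frac{51 \sqrt{13}}{674}$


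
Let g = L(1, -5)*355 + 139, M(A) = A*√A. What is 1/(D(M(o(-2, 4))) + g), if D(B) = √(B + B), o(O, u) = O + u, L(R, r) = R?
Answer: 15069223/7444196158 - 61009*2^(¼)/7444196158 - 2^(¾)/7444196158 + 247*√2/7444196158 ≈ 0.0020146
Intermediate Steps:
M(A) = A^(3/2)
g = 494 (g = 1*355 + 139 = 355 + 139 = 494)
D(B) = √2*√B (D(B) = √(2*B) = √2*√B)
1/(D(M(o(-2, 4))) + g) = 1/(√2*√((-2 + 4)^(3/2)) + 494) = 1/(√2*√(2^(3/2)) + 494) = 1/(√2*√(2*√2) + 494) = 1/(√2*2^(¾) + 494) = 1/(2*2^(¼) + 494) = 1/(494 + 2*2^(¼))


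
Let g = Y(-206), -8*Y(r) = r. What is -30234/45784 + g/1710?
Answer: -25260601/39145320 ≈ -0.64530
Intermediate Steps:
Y(r) = -r/8
g = 103/4 (g = -⅛*(-206) = 103/4 ≈ 25.750)
-30234/45784 + g/1710 = -30234/45784 + (103/4)/1710 = -30234*1/45784 + (103/4)*(1/1710) = -15117/22892 + 103/6840 = -25260601/39145320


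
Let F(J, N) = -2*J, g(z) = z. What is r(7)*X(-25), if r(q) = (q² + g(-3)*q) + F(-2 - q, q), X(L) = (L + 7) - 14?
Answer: -1472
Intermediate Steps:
X(L) = -7 + L (X(L) = (7 + L) - 14 = -7 + L)
r(q) = 4 + q² - q (r(q) = (q² - 3*q) - 2*(-2 - q) = (q² - 3*q) + (4 + 2*q) = 4 + q² - q)
r(7)*X(-25) = (4 + 7² - 1*7)*(-7 - 25) = (4 + 49 - 7)*(-32) = 46*(-32) = -1472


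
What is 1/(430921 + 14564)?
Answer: 1/445485 ≈ 2.2447e-6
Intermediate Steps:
1/(430921 + 14564) = 1/445485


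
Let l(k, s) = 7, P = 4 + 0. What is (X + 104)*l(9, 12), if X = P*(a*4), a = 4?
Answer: 1176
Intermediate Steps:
P = 4
X = 64 (X = 4*(4*4) = 4*16 = 64)
(X + 104)*l(9, 12) = (64 + 104)*7 = 168*7 = 1176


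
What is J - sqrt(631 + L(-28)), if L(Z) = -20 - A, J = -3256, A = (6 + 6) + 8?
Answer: -3256 - sqrt(591) ≈ -3280.3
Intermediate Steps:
A = 20 (A = 12 + 8 = 20)
L(Z) = -40 (L(Z) = -20 - 1*20 = -20 - 20 = -40)
J - sqrt(631 + L(-28)) = -3256 - sqrt(631 - 40) = -3256 - sqrt(591)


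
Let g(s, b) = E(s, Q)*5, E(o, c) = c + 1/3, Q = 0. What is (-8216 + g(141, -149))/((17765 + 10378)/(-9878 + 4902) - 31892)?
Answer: 122623568/476168205 ≈ 0.25752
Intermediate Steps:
E(o, c) = 1/3 + c (E(o, c) = c + 1/3 = 1/3 + c)
g(s, b) = 5/3 (g(s, b) = (1/3 + 0)*5 = (1/3)*5 = 5/3)
(-8216 + g(141, -149))/((17765 + 10378)/(-9878 + 4902) - 31892) = (-8216 + 5/3)/((17765 + 10378)/(-9878 + 4902) - 31892) = -24643/(3*(28143/(-4976) - 31892)) = -24643/(3*(28143*(-1/4976) - 31892)) = -24643/(3*(-28143/4976 - 31892)) = -24643/(3*(-158722735/4976)) = -24643/3*(-4976/158722735) = 122623568/476168205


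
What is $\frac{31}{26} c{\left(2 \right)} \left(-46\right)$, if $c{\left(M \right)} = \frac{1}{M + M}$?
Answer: $- \frac{713}{52} \approx -13.712$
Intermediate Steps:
$c{\left(M \right)} = \frac{1}{2 M}$
$\frac{31}{26} c{\left(2 \right)} \left(-46\right) = \frac{31}{26} \frac{1}{2 \cdot 2} \left(-46\right) = 31 \cdot \frac{1}{26} \cdot \frac{1}{2} \cdot \frac{1}{2} \left(-46\right) = \frac{31}{26} \cdot \frac{1}{4} \left(-46\right) = \frac{31}{104} \left(-46\right) = - \frac{713}{52}$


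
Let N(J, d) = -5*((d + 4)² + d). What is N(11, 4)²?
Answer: 115600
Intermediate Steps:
N(J, d) = -5*d - 5*(4 + d)² (N(J, d) = -5*((4 + d)² + d) = -5*(d + (4 + d)²) = -5*d - 5*(4 + d)²)
N(11, 4)² = (-5*4 - 5*(4 + 4)²)² = (-20 - 5*8²)² = (-20 - 5*64)² = (-20 - 320)² = (-340)² = 115600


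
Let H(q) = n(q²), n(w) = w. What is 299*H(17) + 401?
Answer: 86812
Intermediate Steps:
H(q) = q²
299*H(17) + 401 = 299*17² + 401 = 299*289 + 401 = 86411 + 401 = 86812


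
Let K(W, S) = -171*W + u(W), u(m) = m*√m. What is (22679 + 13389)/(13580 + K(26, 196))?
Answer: 82361278/20853095 - 234442*√26/20853095 ≈ 3.8923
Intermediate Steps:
u(m) = m^(3/2)
K(W, S) = W^(3/2) - 171*W (K(W, S) = -171*W + W^(3/2) = W^(3/2) - 171*W)
(22679 + 13389)/(13580 + K(26, 196)) = (22679 + 13389)/(13580 + (26^(3/2) - 171*26)) = 36068/(13580 + (26*√26 - 4446)) = 36068/(13580 + (-4446 + 26*√26)) = 36068/(9134 + 26*√26)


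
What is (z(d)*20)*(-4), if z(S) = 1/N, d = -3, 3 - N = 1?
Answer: -40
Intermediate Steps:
N = 2 (N = 3 - 1*1 = 3 - 1 = 2)
z(S) = ½ (z(S) = 1/2 = ½)
(z(d)*20)*(-4) = ((½)*20)*(-4) = 10*(-4) = -40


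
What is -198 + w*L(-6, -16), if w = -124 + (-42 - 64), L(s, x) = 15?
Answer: -3648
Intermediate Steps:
w = -230 (w = -124 - 106 = -230)
-198 + w*L(-6, -16) = -198 - 230*15 = -198 - 3450 = -3648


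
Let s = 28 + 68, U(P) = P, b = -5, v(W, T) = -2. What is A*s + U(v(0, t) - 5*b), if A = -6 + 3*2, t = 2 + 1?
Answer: 23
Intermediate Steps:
t = 3
A = 0 (A = -6 + 6 = 0)
s = 96
A*s + U(v(0, t) - 5*b) = 0*96 + (-2 - 5*(-5)) = 0 + (-2 + 25) = 0 + 23 = 23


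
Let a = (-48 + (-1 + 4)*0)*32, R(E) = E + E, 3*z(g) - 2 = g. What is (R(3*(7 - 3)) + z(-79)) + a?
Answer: -4613/3 ≈ -1537.7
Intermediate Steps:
z(g) = 2/3 + g/3
R(E) = 2*E
a = -1536 (a = (-48 + 3*0)*32 = (-48 + 0)*32 = -48*32 = -1536)
(R(3*(7 - 3)) + z(-79)) + a = (2*(3*(7 - 3)) + (2/3 + (1/3)*(-79))) - 1536 = (2*(3*4) + (2/3 - 79/3)) - 1536 = (2*12 - 77/3) - 1536 = (24 - 77/3) - 1536 = -5/3 - 1536 = -4613/3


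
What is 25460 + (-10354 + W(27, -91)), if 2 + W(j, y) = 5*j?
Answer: 15239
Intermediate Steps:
W(j, y) = -2 + 5*j
25460 + (-10354 + W(27, -91)) = 25460 + (-10354 + (-2 + 5*27)) = 25460 + (-10354 + (-2 + 135)) = 25460 + (-10354 + 133) = 25460 - 10221 = 15239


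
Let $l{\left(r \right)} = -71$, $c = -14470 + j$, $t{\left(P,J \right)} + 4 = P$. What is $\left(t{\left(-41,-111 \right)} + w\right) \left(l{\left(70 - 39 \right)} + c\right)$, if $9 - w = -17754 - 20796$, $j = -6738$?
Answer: $-819539406$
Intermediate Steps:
$t{\left(P,J \right)} = -4 + P$
$c = -21208$ ($c = -14470 - 6738 = -21208$)
$w = 38559$ ($w = 9 - \left(-17754 - 20796\right) = 9 - -38550 = 9 + 38550 = 38559$)
$\left(t{\left(-41,-111 \right)} + w\right) \left(l{\left(70 - 39 \right)} + c\right) = \left(\left(-4 - 41\right) + 38559\right) \left(-71 - 21208\right) = \left(-45 + 38559\right) \left(-21279\right) = 38514 \left(-21279\right) = -819539406$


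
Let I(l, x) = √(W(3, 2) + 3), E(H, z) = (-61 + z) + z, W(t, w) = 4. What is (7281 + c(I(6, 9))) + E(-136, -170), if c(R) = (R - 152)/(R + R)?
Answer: 13761/2 - 76*√7/7 ≈ 6851.8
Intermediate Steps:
E(H, z) = -61 + 2*z
I(l, x) = √7 (I(l, x) = √(4 + 3) = √7)
c(R) = (-152 + R)/(2*R) (c(R) = (-152 + R)/((2*R)) = (-152 + R)*(1/(2*R)) = (-152 + R)/(2*R))
(7281 + c(I(6, 9))) + E(-136, -170) = (7281 + (-152 + √7)/(2*(√7))) + (-61 + 2*(-170)) = (7281 + (√7/7)*(-152 + √7)/2) + (-61 - 340) = (7281 + √7*(-152 + √7)/14) - 401 = 6880 + √7*(-152 + √7)/14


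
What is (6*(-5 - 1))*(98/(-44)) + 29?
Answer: 1201/11 ≈ 109.18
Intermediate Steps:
(6*(-5 - 1))*(98/(-44)) + 29 = (6*(-6))*(98*(-1/44)) + 29 = -36*(-49/22) + 29 = 882/11 + 29 = 1201/11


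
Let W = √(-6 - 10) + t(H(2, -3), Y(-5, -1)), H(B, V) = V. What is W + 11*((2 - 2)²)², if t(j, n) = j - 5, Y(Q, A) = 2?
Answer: -8 + 4*I ≈ -8.0 + 4.0*I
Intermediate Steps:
t(j, n) = -5 + j
W = -8 + 4*I (W = √(-6 - 10) + (-5 - 3) = √(-16) - 8 = 4*I - 8 = -8 + 4*I ≈ -8.0 + 4.0*I)
W + 11*((2 - 2)²)² = (-8 + 4*I) + 11*((2 - 2)²)² = (-8 + 4*I) + 11*(0²)² = (-8 + 4*I) + 11*0² = (-8 + 4*I) + 11*0 = (-8 + 4*I) + 0 = -8 + 4*I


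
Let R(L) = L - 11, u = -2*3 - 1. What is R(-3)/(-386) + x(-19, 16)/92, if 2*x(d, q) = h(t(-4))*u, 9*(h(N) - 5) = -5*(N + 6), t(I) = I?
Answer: -35693/319608 ≈ -0.11168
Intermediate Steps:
u = -7 (u = -6 - 1 = -7)
h(N) = 5/3 - 5*N/9 (h(N) = 5 + (-5*(N + 6))/9 = 5 + (-5*(6 + N))/9 = 5 + (-30 - 5*N)/9 = 5 + (-10/3 - 5*N/9) = 5/3 - 5*N/9)
R(L) = -11 + L
x(d, q) = -245/18 (x(d, q) = ((5/3 - 5/9*(-4))*(-7))/2 = ((5/3 + 20/9)*(-7))/2 = ((35/9)*(-7))/2 = (1/2)*(-245/9) = -245/18)
R(-3)/(-386) + x(-19, 16)/92 = (-11 - 3)/(-386) - 245/18/92 = -14*(-1/386) - 245/18*1/92 = 7/193 - 245/1656 = -35693/319608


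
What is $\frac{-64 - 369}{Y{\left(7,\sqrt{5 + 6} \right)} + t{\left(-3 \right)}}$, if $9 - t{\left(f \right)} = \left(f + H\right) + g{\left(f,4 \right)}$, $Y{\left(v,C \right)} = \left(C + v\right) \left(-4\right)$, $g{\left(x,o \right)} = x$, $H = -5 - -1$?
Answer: $- \frac{3897}{95} + \frac{1732 \sqrt{11}}{95} \approx 19.446$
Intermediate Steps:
$H = -4$ ($H = -5 + 1 = -4$)
$Y{\left(v,C \right)} = - 4 C - 4 v$
$t{\left(f \right)} = 13 - 2 f$ ($t{\left(f \right)} = 9 - \left(\left(f - 4\right) + f\right) = 9 - \left(\left(-4 + f\right) + f\right) = 9 - \left(-4 + 2 f\right) = 13 - 2 f$)
$\frac{-64 - 369}{Y{\left(7,\sqrt{5 + 6} \right)} + t{\left(-3 \right)}} = \frac{-64 - 369}{\left(- 4 \sqrt{5 + 6} - 28\right) + \left(13 - -6\right)} = - \frac{433}{\left(- 4 \sqrt{11} - 28\right) + \left(13 + 6\right)} = - \frac{433}{\left(-28 - 4 \sqrt{11}\right) + 19} = - \frac{433}{-9 - 4 \sqrt{11}}$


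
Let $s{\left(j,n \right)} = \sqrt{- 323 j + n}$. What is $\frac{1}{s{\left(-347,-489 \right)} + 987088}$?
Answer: $\frac{123386}{121792826019} - \frac{\sqrt{27898}}{487171304076} \approx 1.0127 \cdot 10^{-6}$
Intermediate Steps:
$s{\left(j,n \right)} = \sqrt{n - 323 j}$
$\frac{1}{s{\left(-347,-489 \right)} + 987088} = \frac{1}{\sqrt{-489 - -112081} + 987088} = \frac{1}{\sqrt{-489 + 112081} + 987088} = \frac{1}{\sqrt{111592} + 987088} = \frac{1}{2 \sqrt{27898} + 987088} = \frac{1}{987088 + 2 \sqrt{27898}}$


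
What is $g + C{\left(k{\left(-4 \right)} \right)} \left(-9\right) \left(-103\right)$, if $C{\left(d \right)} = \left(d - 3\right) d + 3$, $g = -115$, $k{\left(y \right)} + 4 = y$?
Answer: $84242$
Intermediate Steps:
$k{\left(y \right)} = -4 + y$
$C{\left(d \right)} = 3 + d \left(-3 + d\right)$ ($C{\left(d \right)} = \left(-3 + d\right) d + 3 = d \left(-3 + d\right) + 3 = 3 + d \left(-3 + d\right)$)
$g + C{\left(k{\left(-4 \right)} \right)} \left(-9\right) \left(-103\right) = -115 + \left(3 + \left(-4 - 4\right)^{2} - 3 \left(-4 - 4\right)\right) \left(-9\right) \left(-103\right) = -115 + \left(3 + \left(-8\right)^{2} - -24\right) \left(-9\right) \left(-103\right) = -115 + \left(3 + 64 + 24\right) \left(-9\right) \left(-103\right) = -115 + 91 \left(-9\right) \left(-103\right) = -115 - -84357 = -115 + 84357 = 84242$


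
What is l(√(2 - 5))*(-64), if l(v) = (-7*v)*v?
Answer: -1344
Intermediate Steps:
l(v) = -7*v²
l(√(2 - 5))*(-64) = -7*(√(2 - 5))²*(-64) = -7*(√(-3))²*(-64) = -7*(I*√3)²*(-64) = -7*(-3)*(-64) = 21*(-64) = -1344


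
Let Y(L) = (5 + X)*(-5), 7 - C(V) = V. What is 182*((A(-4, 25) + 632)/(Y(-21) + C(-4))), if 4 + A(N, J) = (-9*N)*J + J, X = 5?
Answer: -21742/3 ≈ -7247.3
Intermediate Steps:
C(V) = 7 - V
Y(L) = -50 (Y(L) = (5 + 5)*(-5) = 10*(-5) = -50)
A(N, J) = -4 + J - 9*J*N (A(N, J) = -4 + ((-9*N)*J + J) = -4 + (-9*J*N + J) = -4 + (J - 9*J*N) = -4 + J - 9*J*N)
182*((A(-4, 25) + 632)/(Y(-21) + C(-4))) = 182*(((-4 + 25 - 9*25*(-4)) + 632)/(-50 + (7 - 1*(-4)))) = 182*(((-4 + 25 + 900) + 632)/(-50 + (7 + 4))) = 182*((921 + 632)/(-50 + 11)) = 182*(1553/(-39)) = 182*(1553*(-1/39)) = 182*(-1553/39) = -21742/3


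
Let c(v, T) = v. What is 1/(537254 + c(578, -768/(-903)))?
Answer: 1/537832 ≈ 1.8593e-6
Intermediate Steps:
1/(537254 + c(578, -768/(-903))) = 1/(537254 + 578) = 1/537832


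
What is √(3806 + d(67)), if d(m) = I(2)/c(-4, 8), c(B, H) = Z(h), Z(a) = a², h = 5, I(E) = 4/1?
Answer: √95154/5 ≈ 61.694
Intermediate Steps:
I(E) = 4 (I(E) = 4*1 = 4)
c(B, H) = 25 (c(B, H) = 5² = 25)
d(m) = 4/25
√(3806 + d(67)) = √(3806 + 4/25) = √(95154/25) = √95154/5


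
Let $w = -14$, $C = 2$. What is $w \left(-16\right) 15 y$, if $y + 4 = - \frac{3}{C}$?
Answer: $-18480$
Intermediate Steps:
$y = - \frac{11}{2}$ ($y = -4 - \frac{3}{2} = - \frac{11}{2} \approx -5.5$)
$w \left(-16\right) 15 y = \left(-14\right) \left(-16\right) 15 \left(- \frac{11}{2}\right) = 224 \cdot 15 \left(- \frac{11}{2}\right) = 3360 \left(- \frac{11}{2}\right) = -18480$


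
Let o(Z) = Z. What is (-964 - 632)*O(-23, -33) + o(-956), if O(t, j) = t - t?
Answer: -956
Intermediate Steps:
O(t, j) = 0
(-964 - 632)*O(-23, -33) + o(-956) = (-964 - 632)*0 - 956 = -1596*0 - 956 = 0 - 956 = -956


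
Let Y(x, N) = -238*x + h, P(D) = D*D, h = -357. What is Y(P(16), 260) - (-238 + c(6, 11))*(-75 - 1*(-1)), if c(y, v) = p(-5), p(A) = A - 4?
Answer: -79563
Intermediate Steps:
p(A) = -4 + A
c(y, v) = -9 (c(y, v) = -4 - 5 = -9)
P(D) = D**2
Y(x, N) = -357 - 238*x (Y(x, N) = -238*x - 357 = -357 - 238*x)
Y(P(16), 260) - (-238 + c(6, 11))*(-75 - 1*(-1)) = (-357 - 238*16**2) - (-238 - 9)*(-75 - 1*(-1)) = (-357 - 238*256) - (-247)*(-75 + 1) = (-357 - 60928) - (-247)*(-74) = -61285 - 1*18278 = -61285 - 18278 = -79563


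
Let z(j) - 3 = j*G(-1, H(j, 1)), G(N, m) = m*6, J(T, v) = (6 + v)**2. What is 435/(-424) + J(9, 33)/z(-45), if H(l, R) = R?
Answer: -253683/37736 ≈ -6.7226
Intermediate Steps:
G(N, m) = 6*m
z(j) = 3 + 6*j (z(j) = 3 + j*(6*1) = 3 + j*6 = 3 + 6*j)
435/(-424) + J(9, 33)/z(-45) = 435/(-424) + (6 + 33)**2/(3 + 6*(-45)) = 435*(-1/424) + 39**2/(3 - 270) = -435/424 + 1521/(-267) = -435/424 + 1521*(-1/267) = -435/424 - 507/89 = -253683/37736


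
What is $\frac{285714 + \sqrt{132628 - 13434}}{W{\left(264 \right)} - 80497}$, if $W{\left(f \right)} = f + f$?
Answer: $- \frac{285714}{79969} - \frac{\sqrt{119194}}{79969} \approx -3.5771$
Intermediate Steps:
$W{\left(f \right)} = 2 f$
$\frac{285714 + \sqrt{132628 - 13434}}{W{\left(264 \right)} - 80497} = \frac{285714 + \sqrt{132628 - 13434}}{2 \cdot 264 - 80497} = \frac{285714 + \sqrt{119194}}{528 - 80497} = \frac{285714 + \sqrt{119194}}{-79969} = \left(285714 + \sqrt{119194}\right) \left(- \frac{1}{79969}\right) = - \frac{285714}{79969} - \frac{\sqrt{119194}}{79969}$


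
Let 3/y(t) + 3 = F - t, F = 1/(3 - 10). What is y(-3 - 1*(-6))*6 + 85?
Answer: 3529/43 ≈ 82.070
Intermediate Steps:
F = -⅐ (F = 1/(-7) = -⅐ ≈ -0.14286)
y(t) = 3/(-22/7 - t) (y(t) = 3/(-3 + (-⅐ - t)) = 3/(-22/7 - t))
y(-3 - 1*(-6))*6 + 85 = -21/(22 + 7*(-3 - 1*(-6)))*6 + 85 = -21/(22 + 7*(-3 + 6))*6 + 85 = -21/(22 + 7*3)*6 + 85 = -21/(22 + 21)*6 + 85 = -21/43*6 + 85 = -126/43 + 85 = 3529/43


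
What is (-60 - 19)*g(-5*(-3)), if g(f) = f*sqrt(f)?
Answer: -1185*sqrt(15) ≈ -4589.5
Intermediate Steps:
g(f) = f**(3/2)
(-60 - 19)*g(-5*(-3)) = (-60 - 19)*(-5*(-3))**(3/2) = -1185*sqrt(15)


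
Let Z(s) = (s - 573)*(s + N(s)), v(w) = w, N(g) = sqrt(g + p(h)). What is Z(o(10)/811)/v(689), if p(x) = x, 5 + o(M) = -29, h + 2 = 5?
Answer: 1215466/34859213 - 35749*sqrt(1945589)/34859213 ≈ -1.3956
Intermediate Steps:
h = 3 (h = -2 + 5 = 3)
o(M) = -34 (o(M) = -5 - 29 = -34)
N(g) = sqrt(3 + g) (N(g) = sqrt(g + 3) = sqrt(3 + g))
Z(s) = (-573 + s)*(s + sqrt(3 + s)) (Z(s) = (s - 573)*(s + sqrt(3 + s)) = (-573 + s)*(s + sqrt(3 + s)))
Z(o(10)/811)/v(689) = ((-34/811)**2 - (-19482)/811 - 573*sqrt(3 - 34/811) + (-34/811)*sqrt(3 - 34/811))/689 = ((-34*1/811)**2 - (-19482)/811 - 573*sqrt(3 - 34*1/811) + (-34*1/811)*sqrt(3 - 34*1/811))*(1/689) = ((-34/811)**2 - 573*(-34/811) - 573*sqrt(3 - 34/811) - 34*sqrt(3 - 34/811)/811)*(1/689) = (1156/657721 + 19482/811 - 573*sqrt(1945589)/811 - 34*sqrt(1945589)/657721)*(1/689) = (15801058/657721 - 464737*sqrt(1945589)/657721)*(1/689) = 1215466/34859213 - 35749*sqrt(1945589)/34859213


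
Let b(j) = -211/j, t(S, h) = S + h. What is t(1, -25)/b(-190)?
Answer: -4560/211 ≈ -21.611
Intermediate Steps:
t(1, -25)/b(-190) = (1 - 25)/((-211/(-190))) = -24/((-211*(-1/190))) = -24/211/190 = -24*190/211 = -4560/211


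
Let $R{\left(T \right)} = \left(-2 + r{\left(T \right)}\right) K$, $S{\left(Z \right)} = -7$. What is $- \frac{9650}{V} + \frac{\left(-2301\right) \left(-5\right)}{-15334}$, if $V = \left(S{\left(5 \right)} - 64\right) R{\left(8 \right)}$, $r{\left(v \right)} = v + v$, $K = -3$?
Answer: $- \frac{91140505}{22862994} \approx -3.9864$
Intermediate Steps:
$r{\left(v \right)} = 2 v$
$R{\left(T \right)} = 6 - 6 T$ ($R{\left(T \right)} = \left(-2 + 2 T\right) \left(-3\right) = 6 - 6 T$)
$V = 2982$ ($V = \left(-7 - 64\right) \left(6 - 48\right) = - 71 \left(6 - 48\right) = \left(-71\right) \left(-42\right) = 2982$)
$- \frac{9650}{V} + \frac{\left(-2301\right) \left(-5\right)}{-15334} = - \frac{9650}{2982} + \frac{\left(-2301\right) \left(-5\right)}{-15334} = \left(-9650\right) \frac{1}{2982} + 11505 \left(- \frac{1}{15334}\right) = - \frac{4825}{1491} - \frac{11505}{15334} = - \frac{91140505}{22862994}$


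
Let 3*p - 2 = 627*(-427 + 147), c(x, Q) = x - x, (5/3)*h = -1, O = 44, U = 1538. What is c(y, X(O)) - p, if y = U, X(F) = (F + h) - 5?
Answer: 175558/3 ≈ 58519.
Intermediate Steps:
h = -⅗ (h = (⅗)*(-1) = -⅗ ≈ -0.60000)
X(F) = -28/5 + F (X(F) = (F - ⅗) - 5 = (-⅗ + F) - 5 = -28/5 + F)
y = 1538
c(x, Q) = 0
p = -175558/3 (p = ⅔ + (627*(-427 + 147))/3 = ⅔ + (627*(-280))/3 = ⅔ + (⅓)*(-175560) = ⅔ - 58520 = -175558/3 ≈ -58519.)
c(y, X(O)) - p = 0 - 1*(-175558/3) = 0 + 175558/3 = 175558/3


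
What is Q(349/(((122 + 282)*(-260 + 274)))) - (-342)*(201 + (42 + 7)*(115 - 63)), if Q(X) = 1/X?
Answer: 328120798/349 ≈ 9.4017e+5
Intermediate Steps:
Q(349/(((122 + 282)*(-260 + 274)))) - (-342)*(201 + (42 + 7)*(115 - 63)) = 1/(349/(((122 + 282)*(-260 + 274)))) - (-342)*(201 + (42 + 7)*(115 - 63)) = 1/(349/((404*14))) - (-342)*(201 + 49*52) = 1/(349/5656) - (-342)*(201 + 2548) = 1/(349*(1/5656)) - (-342)*2749 = 1/(349/5656) - 1*(-940158) = 5656/349 + 940158 = 328120798/349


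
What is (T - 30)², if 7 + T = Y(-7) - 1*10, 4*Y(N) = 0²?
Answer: 2209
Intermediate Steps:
Y(N) = 0 (Y(N) = (¼)*0² = (¼)*0 = 0)
T = -17 (T = -7 + (0 - 1*10) = -7 + (0 - 10) = -7 - 10 = -17)
(T - 30)² = (-17 - 30)² = (-47)² = 2209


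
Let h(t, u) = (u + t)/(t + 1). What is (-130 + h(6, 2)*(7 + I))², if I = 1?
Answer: 715716/49 ≈ 14606.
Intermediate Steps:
h(t, u) = (t + u)/(1 + t)
(-130 + h(6, 2)*(7 + I))² = (-130 + ((6 + 2)/(1 + 6))*(7 + 1))² = (-130 + (8/7)*8)² = (-130 + 64/7)² = (-846/7)² = 715716/49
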